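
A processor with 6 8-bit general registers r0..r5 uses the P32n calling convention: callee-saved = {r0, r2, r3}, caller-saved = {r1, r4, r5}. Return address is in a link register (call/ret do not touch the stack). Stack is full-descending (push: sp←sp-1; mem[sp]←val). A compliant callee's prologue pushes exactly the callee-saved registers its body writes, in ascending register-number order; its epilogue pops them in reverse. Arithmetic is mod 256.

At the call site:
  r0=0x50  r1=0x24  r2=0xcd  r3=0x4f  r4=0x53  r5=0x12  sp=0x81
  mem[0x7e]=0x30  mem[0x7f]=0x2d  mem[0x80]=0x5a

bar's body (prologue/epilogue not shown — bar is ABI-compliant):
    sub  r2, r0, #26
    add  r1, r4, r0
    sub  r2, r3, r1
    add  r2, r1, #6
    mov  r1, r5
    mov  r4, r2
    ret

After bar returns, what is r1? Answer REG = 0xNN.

REG = 0x12

prologue: push r2 -> mem[0x80]=0xcd, sp=0x80
body[0] sub  r2, r0, #26 -> r2=0x36
body[1] add  r1, r4, r0 -> r1=0xa3
body[2] sub  r2, r3, r1 -> r2=0xac
body[3] add  r2, r1, #6 -> r2=0xa9
body[4] mov  r1, r5 -> r1=0x12
body[5] mov  r4, r2 -> r4=0xa9
epilogue: pop r2=0xcd, sp=0x81
r1 is caller-saved -> body value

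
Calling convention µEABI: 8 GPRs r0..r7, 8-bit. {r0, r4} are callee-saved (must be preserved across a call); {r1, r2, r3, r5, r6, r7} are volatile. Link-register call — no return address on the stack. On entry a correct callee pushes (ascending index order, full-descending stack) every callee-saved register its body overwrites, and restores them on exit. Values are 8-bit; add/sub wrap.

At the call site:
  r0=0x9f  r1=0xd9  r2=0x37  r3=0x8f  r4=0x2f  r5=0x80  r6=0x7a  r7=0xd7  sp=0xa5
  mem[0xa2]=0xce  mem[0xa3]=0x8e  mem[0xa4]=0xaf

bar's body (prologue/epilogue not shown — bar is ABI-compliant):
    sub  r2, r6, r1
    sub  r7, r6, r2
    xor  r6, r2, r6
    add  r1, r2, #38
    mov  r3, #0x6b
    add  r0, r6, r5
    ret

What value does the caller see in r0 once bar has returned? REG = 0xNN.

prologue: push r0 → mem[0xa4]=0x9f, sp=0xa4
body[0] sub  r2, r6, r1 → r2=0xa1
body[1] sub  r7, r6, r2 → r7=0xd9
body[2] xor  r6, r2, r6 → r6=0xdb
body[3] add  r1, r2, #38 → r1=0xc7
body[4] mov  r3, #0x6b → r3=0x6b
body[5] add  r0, r6, r5 → r0=0x5b
epilogue: pop r0=0x9f, sp=0xa5
r0 is callee-saved → restored

REG = 0x9f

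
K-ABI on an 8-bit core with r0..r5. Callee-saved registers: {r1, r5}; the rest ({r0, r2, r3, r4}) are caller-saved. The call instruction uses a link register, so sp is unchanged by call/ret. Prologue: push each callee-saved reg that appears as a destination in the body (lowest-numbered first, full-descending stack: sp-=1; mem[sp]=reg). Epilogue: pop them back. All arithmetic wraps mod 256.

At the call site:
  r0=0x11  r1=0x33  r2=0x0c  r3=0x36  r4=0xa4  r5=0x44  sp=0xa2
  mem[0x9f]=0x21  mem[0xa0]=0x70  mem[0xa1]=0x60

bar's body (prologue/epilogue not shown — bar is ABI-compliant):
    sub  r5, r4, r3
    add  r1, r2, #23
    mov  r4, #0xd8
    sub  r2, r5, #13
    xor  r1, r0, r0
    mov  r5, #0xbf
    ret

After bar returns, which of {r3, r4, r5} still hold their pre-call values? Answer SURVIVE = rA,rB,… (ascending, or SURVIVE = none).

SURVIVE = r3,r5

prologue: push r1 → mem[0xa1]=0x33, sp=0xa1
prologue: push r5 → mem[0xa0]=0x44, sp=0xa0
body[0] sub  r5, r4, r3 → r5=0x6e
body[1] add  r1, r2, #23 → r1=0x23
body[2] mov  r4, #0xd8 → r4=0xd8
body[3] sub  r2, r5, #13 → r2=0x61
body[4] xor  r1, r0, r0 → r1=0x00
body[5] mov  r5, #0xbf → r5=0xbf
epilogue: pop r5=0x44, sp=0xa1
epilogue: pop r1=0x33, sp=0xa2
r3: caller-saved, written=False
r4: caller-saved, written=True
r5: callee-saved, written=True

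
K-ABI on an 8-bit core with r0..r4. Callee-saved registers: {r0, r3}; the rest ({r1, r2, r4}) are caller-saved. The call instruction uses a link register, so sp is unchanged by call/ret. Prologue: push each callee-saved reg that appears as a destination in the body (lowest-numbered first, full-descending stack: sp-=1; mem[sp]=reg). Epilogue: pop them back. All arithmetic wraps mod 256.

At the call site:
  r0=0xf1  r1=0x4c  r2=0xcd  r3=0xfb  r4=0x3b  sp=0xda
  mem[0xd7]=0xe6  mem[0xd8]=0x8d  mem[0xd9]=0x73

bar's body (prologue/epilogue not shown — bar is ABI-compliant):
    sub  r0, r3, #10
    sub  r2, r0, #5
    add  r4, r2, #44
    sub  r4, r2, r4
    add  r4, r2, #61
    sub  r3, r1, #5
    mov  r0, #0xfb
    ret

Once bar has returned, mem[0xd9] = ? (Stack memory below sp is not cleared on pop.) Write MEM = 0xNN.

prologue: push r0 → mem[0xd9]=0xf1, sp=0xd9
prologue: push r3 → mem[0xd8]=0xfb, sp=0xd8
body[0] sub  r0, r3, #10 → r0=0xf1
body[1] sub  r2, r0, #5 → r2=0xec
body[2] add  r4, r2, #44 → r4=0x18
body[3] sub  r4, r2, r4 → r4=0xd4
body[4] add  r4, r2, #61 → r4=0x29
body[5] sub  r3, r1, #5 → r3=0x47
body[6] mov  r0, #0xfb → r0=0xfb
epilogue: pop r3=0xfb, sp=0xd9
epilogue: pop r0=0xf1, sp=0xda
prologue pushed ['r0', 'r3'] at ['0xd9', '0xd8']

MEM = 0xf1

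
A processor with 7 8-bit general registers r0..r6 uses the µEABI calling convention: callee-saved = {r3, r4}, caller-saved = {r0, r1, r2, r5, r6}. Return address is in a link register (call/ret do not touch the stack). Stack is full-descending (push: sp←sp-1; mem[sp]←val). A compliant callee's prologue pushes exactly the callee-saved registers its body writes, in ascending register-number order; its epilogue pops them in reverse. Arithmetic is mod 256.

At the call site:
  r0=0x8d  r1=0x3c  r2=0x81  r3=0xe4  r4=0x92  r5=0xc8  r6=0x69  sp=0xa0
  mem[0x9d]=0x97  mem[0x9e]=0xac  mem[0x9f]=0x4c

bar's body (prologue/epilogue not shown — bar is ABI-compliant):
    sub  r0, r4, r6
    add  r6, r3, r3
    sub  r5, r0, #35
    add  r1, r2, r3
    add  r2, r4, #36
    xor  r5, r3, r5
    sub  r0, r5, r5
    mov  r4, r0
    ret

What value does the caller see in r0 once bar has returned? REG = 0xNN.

REG = 0x00

prologue: push r4 -> mem[0x9f]=0x92, sp=0x9f
body[0] sub  r0, r4, r6 -> r0=0x29
body[1] add  r6, r3, r3 -> r6=0xc8
body[2] sub  r5, r0, #35 -> r5=0x06
body[3] add  r1, r2, r3 -> r1=0x65
body[4] add  r2, r4, #36 -> r2=0xb6
body[5] xor  r5, r3, r5 -> r5=0xe2
body[6] sub  r0, r5, r5 -> r0=0x00
body[7] mov  r4, r0 -> r4=0x00
epilogue: pop r4=0x92, sp=0xa0
r0 is caller-saved -> body value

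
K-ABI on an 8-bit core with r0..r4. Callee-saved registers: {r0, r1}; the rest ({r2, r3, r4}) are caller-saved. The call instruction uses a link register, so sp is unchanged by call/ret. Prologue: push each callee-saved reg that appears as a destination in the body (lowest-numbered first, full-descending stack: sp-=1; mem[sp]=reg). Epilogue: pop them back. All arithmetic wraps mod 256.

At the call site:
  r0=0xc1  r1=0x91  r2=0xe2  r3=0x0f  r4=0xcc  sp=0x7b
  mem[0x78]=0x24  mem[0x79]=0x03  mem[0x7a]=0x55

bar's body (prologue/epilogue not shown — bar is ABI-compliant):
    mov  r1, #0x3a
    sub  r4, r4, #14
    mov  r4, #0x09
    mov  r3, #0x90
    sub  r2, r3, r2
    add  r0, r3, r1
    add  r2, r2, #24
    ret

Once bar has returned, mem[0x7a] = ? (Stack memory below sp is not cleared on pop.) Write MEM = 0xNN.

MEM = 0xc1

prologue: push r0 -> mem[0x7a]=0xc1, sp=0x7a
prologue: push r1 -> mem[0x79]=0x91, sp=0x79
body[0] mov  r1, #0x3a -> r1=0x3a
body[1] sub  r4, r4, #14 -> r4=0xbe
body[2] mov  r4, #0x09 -> r4=0x09
body[3] mov  r3, #0x90 -> r3=0x90
body[4] sub  r2, r3, r2 -> r2=0xae
body[5] add  r0, r3, r1 -> r0=0xca
body[6] add  r2, r2, #24 -> r2=0xc6
epilogue: pop r1=0x91, sp=0x7a
epilogue: pop r0=0xc1, sp=0x7b
prologue pushed ['r0', 'r1'] at ['0x7a', '0x79']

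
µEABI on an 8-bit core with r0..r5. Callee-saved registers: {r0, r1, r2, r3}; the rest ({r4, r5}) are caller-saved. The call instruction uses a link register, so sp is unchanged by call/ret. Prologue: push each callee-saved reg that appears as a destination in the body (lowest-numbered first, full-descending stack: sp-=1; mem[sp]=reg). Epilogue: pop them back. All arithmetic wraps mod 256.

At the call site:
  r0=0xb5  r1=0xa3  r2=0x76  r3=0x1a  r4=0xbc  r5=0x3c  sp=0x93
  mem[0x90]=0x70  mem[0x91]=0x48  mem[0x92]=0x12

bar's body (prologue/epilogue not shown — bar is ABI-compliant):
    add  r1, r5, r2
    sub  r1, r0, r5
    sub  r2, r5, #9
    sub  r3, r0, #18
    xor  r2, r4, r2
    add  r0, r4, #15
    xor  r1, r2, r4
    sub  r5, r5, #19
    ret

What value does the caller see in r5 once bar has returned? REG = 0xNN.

prologue: push r0 -> mem[0x92]=0xb5, sp=0x92
prologue: push r1 -> mem[0x91]=0xa3, sp=0x91
prologue: push r2 -> mem[0x90]=0x76, sp=0x90
prologue: push r3 -> mem[0x8f]=0x1a, sp=0x8f
body[0] add  r1, r5, r2 -> r1=0xb2
body[1] sub  r1, r0, r5 -> r1=0x79
body[2] sub  r2, r5, #9 -> r2=0x33
body[3] sub  r3, r0, #18 -> r3=0xa3
body[4] xor  r2, r4, r2 -> r2=0x8f
body[5] add  r0, r4, #15 -> r0=0xcb
body[6] xor  r1, r2, r4 -> r1=0x33
body[7] sub  r5, r5, #19 -> r5=0x29
epilogue: pop r3=0x1a, sp=0x90
epilogue: pop r2=0x76, sp=0x91
epilogue: pop r1=0xa3, sp=0x92
epilogue: pop r0=0xb5, sp=0x93
r5 is caller-saved -> body value

REG = 0x29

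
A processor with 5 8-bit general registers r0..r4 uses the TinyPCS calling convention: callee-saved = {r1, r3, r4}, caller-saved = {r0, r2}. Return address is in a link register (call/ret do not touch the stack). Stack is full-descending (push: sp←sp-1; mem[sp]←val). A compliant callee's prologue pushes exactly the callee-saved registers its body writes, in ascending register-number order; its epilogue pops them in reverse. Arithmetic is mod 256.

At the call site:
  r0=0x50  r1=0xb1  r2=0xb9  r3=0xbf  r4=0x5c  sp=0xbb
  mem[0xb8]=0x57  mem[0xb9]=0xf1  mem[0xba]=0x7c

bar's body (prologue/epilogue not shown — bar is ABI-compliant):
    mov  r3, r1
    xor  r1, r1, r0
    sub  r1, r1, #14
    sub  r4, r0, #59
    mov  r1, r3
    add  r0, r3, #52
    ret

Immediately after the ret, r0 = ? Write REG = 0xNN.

REG = 0xe5

prologue: push r1 -> mem[0xba]=0xb1, sp=0xba
prologue: push r3 -> mem[0xb9]=0xbf, sp=0xb9
prologue: push r4 -> mem[0xb8]=0x5c, sp=0xb8
body[0] mov  r3, r1 -> r3=0xb1
body[1] xor  r1, r1, r0 -> r1=0xe1
body[2] sub  r1, r1, #14 -> r1=0xd3
body[3] sub  r4, r0, #59 -> r4=0x15
body[4] mov  r1, r3 -> r1=0xb1
body[5] add  r0, r3, #52 -> r0=0xe5
epilogue: pop r4=0x5c, sp=0xb9
epilogue: pop r3=0xbf, sp=0xba
epilogue: pop r1=0xb1, sp=0xbb
r0 is caller-saved -> body value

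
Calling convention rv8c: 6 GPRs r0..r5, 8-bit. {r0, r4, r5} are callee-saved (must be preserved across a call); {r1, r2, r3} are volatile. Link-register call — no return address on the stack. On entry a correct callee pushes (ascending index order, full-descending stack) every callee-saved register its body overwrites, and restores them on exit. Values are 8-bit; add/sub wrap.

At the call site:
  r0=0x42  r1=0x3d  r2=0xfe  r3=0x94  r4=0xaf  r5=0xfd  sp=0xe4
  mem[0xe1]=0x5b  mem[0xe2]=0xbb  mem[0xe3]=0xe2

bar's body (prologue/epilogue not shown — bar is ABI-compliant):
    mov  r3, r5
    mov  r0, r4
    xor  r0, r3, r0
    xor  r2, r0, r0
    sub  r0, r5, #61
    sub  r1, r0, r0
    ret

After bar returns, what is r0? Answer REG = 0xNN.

REG = 0x42

prologue: push r0 -> mem[0xe3]=0x42, sp=0xe3
body[0] mov  r3, r5 -> r3=0xfd
body[1] mov  r0, r4 -> r0=0xaf
body[2] xor  r0, r3, r0 -> r0=0x52
body[3] xor  r2, r0, r0 -> r2=0x00
body[4] sub  r0, r5, #61 -> r0=0xc0
body[5] sub  r1, r0, r0 -> r1=0x00
epilogue: pop r0=0x42, sp=0xe4
r0 is callee-saved -> restored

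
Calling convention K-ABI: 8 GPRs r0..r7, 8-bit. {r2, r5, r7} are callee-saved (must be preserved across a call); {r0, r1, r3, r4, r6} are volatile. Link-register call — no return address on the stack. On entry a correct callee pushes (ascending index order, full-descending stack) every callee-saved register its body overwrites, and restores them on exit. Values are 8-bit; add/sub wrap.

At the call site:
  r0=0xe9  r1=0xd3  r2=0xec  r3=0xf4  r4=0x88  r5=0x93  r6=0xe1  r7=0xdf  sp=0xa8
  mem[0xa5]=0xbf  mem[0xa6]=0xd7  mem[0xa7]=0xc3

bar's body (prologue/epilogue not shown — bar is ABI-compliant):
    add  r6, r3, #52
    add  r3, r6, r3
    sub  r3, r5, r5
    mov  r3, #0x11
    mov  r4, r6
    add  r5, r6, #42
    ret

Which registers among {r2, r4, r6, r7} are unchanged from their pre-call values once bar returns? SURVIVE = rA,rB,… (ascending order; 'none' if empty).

prologue: push r5 -> mem[0xa7]=0x93, sp=0xa7
body[0] add  r6, r3, #52 -> r6=0x28
body[1] add  r3, r6, r3 -> r3=0x1c
body[2] sub  r3, r5, r5 -> r3=0x00
body[3] mov  r3, #0x11 -> r3=0x11
body[4] mov  r4, r6 -> r4=0x28
body[5] add  r5, r6, #42 -> r5=0x52
epilogue: pop r5=0x93, sp=0xa8
r2: callee-saved, written=False
r4: caller-saved, written=True
r6: caller-saved, written=True
r7: callee-saved, written=False

SURVIVE = r2,r7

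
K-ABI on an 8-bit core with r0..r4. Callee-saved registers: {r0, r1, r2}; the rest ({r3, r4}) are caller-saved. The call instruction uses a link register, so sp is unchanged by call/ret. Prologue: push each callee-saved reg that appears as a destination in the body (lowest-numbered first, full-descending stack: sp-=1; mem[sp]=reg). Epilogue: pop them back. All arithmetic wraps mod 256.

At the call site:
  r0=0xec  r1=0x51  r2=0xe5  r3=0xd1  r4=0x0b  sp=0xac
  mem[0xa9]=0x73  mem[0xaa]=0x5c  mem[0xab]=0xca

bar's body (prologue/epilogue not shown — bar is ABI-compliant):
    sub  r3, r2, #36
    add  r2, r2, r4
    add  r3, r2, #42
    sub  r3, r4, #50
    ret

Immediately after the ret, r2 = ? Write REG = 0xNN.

REG = 0xe5

prologue: push r2 → mem[0xab]=0xe5, sp=0xab
body[0] sub  r3, r2, #36 → r3=0xc1
body[1] add  r2, r2, r4 → r2=0xf0
body[2] add  r3, r2, #42 → r3=0x1a
body[3] sub  r3, r4, #50 → r3=0xd9
epilogue: pop r2=0xe5, sp=0xac
r2 is callee-saved → restored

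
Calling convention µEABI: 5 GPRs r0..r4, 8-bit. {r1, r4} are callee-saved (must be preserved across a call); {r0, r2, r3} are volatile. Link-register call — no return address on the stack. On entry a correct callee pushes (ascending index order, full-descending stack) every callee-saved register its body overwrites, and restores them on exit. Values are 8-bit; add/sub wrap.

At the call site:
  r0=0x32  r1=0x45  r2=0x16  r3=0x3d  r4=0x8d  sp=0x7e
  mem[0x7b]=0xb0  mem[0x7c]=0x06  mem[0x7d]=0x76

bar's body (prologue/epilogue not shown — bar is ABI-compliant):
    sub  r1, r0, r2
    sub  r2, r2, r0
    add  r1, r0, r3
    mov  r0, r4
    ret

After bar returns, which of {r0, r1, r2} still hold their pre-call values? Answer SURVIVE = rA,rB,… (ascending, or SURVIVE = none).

prologue: push r1 → mem[0x7d]=0x45, sp=0x7d
body[0] sub  r1, r0, r2 → r1=0x1c
body[1] sub  r2, r2, r0 → r2=0xe4
body[2] add  r1, r0, r3 → r1=0x6f
body[3] mov  r0, r4 → r0=0x8d
epilogue: pop r1=0x45, sp=0x7e
r0: caller-saved, written=True
r1: callee-saved, written=True
r2: caller-saved, written=True

SURVIVE = r1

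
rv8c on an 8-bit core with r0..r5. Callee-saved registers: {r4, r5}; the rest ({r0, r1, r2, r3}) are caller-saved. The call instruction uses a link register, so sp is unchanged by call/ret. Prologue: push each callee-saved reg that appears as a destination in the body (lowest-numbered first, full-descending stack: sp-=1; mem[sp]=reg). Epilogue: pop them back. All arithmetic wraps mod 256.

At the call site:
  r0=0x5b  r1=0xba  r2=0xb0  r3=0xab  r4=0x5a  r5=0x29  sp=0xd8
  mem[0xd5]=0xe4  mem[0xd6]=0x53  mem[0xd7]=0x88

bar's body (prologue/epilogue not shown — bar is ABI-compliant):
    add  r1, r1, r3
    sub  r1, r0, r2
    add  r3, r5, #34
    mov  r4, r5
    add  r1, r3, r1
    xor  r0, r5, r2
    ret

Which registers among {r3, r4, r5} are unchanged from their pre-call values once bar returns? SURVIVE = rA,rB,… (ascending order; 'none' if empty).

SURVIVE = r4,r5

prologue: push r4 -> mem[0xd7]=0x5a, sp=0xd7
body[0] add  r1, r1, r3 -> r1=0x65
body[1] sub  r1, r0, r2 -> r1=0xab
body[2] add  r3, r5, #34 -> r3=0x4b
body[3] mov  r4, r5 -> r4=0x29
body[4] add  r1, r3, r1 -> r1=0xf6
body[5] xor  r0, r5, r2 -> r0=0x99
epilogue: pop r4=0x5a, sp=0xd8
r3: caller-saved, written=True
r4: callee-saved, written=True
r5: callee-saved, written=False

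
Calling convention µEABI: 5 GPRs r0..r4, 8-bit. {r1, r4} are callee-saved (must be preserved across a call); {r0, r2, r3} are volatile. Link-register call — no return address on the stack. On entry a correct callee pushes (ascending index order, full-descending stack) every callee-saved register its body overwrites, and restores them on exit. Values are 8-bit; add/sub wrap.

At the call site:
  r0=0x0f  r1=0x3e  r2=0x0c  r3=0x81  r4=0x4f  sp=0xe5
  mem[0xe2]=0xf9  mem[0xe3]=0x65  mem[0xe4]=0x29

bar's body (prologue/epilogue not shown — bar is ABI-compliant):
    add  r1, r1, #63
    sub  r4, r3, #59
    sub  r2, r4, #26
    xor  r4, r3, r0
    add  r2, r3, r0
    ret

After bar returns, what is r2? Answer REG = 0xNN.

REG = 0x90

prologue: push r1 -> mem[0xe4]=0x3e, sp=0xe4
prologue: push r4 -> mem[0xe3]=0x4f, sp=0xe3
body[0] add  r1, r1, #63 -> r1=0x7d
body[1] sub  r4, r3, #59 -> r4=0x46
body[2] sub  r2, r4, #26 -> r2=0x2c
body[3] xor  r4, r3, r0 -> r4=0x8e
body[4] add  r2, r3, r0 -> r2=0x90
epilogue: pop r4=0x4f, sp=0xe4
epilogue: pop r1=0x3e, sp=0xe5
r2 is caller-saved -> body value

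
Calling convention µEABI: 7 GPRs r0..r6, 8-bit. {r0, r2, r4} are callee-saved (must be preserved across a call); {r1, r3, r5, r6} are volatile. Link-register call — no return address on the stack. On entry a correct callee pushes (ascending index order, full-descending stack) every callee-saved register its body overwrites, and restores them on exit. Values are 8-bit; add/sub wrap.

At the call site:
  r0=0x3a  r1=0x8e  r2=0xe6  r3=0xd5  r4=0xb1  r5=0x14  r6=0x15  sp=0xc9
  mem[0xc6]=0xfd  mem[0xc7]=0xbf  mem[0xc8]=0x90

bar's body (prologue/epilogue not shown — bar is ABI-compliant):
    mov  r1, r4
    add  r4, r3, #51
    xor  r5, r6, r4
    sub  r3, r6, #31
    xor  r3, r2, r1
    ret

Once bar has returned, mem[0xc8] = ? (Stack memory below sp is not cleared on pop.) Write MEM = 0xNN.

MEM = 0xb1

prologue: push r4 -> mem[0xc8]=0xb1, sp=0xc8
body[0] mov  r1, r4 -> r1=0xb1
body[1] add  r4, r3, #51 -> r4=0x08
body[2] xor  r5, r6, r4 -> r5=0x1d
body[3] sub  r3, r6, #31 -> r3=0xf6
body[4] xor  r3, r2, r1 -> r3=0x57
epilogue: pop r4=0xb1, sp=0xc9
prologue pushed ['r4'] at ['0xc8']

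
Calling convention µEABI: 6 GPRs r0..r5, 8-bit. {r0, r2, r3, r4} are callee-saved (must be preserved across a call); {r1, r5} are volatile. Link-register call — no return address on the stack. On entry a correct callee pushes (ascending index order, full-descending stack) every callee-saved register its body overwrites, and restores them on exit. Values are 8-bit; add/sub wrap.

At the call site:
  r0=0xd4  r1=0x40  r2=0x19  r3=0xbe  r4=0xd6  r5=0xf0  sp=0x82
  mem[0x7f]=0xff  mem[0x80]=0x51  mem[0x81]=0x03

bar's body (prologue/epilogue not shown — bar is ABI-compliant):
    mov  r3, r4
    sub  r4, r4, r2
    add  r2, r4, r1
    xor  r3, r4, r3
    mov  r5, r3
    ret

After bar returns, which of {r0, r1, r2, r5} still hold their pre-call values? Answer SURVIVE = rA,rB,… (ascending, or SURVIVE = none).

prologue: push r2 → mem[0x81]=0x19, sp=0x81
prologue: push r3 → mem[0x80]=0xbe, sp=0x80
prologue: push r4 → mem[0x7f]=0xd6, sp=0x7f
body[0] mov  r3, r4 → r3=0xd6
body[1] sub  r4, r4, r2 → r4=0xbd
body[2] add  r2, r4, r1 → r2=0xfd
body[3] xor  r3, r4, r3 → r3=0x6b
body[4] mov  r5, r3 → r5=0x6b
epilogue: pop r4=0xd6, sp=0x80
epilogue: pop r3=0xbe, sp=0x81
epilogue: pop r2=0x19, sp=0x82
r0: callee-saved, written=False
r1: caller-saved, written=False
r2: callee-saved, written=True
r5: caller-saved, written=True

SURVIVE = r0,r1,r2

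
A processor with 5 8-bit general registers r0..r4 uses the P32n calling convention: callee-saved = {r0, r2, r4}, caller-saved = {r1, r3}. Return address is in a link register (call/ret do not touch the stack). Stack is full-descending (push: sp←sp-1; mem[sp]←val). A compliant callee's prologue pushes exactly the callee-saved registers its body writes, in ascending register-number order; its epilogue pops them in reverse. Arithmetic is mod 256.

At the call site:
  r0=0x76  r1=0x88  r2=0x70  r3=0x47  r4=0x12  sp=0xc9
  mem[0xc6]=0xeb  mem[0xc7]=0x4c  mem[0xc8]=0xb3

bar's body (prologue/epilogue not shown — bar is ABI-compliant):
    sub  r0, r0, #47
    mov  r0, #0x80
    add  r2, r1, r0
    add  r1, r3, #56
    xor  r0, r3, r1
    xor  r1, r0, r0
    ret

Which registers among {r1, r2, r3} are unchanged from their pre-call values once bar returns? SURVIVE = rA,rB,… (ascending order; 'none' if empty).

prologue: push r0 -> mem[0xc8]=0x76, sp=0xc8
prologue: push r2 -> mem[0xc7]=0x70, sp=0xc7
body[0] sub  r0, r0, #47 -> r0=0x47
body[1] mov  r0, #0x80 -> r0=0x80
body[2] add  r2, r1, r0 -> r2=0x08
body[3] add  r1, r3, #56 -> r1=0x7f
body[4] xor  r0, r3, r1 -> r0=0x38
body[5] xor  r1, r0, r0 -> r1=0x00
epilogue: pop r2=0x70, sp=0xc8
epilogue: pop r0=0x76, sp=0xc9
r1: caller-saved, written=True
r2: callee-saved, written=True
r3: caller-saved, written=False

SURVIVE = r2,r3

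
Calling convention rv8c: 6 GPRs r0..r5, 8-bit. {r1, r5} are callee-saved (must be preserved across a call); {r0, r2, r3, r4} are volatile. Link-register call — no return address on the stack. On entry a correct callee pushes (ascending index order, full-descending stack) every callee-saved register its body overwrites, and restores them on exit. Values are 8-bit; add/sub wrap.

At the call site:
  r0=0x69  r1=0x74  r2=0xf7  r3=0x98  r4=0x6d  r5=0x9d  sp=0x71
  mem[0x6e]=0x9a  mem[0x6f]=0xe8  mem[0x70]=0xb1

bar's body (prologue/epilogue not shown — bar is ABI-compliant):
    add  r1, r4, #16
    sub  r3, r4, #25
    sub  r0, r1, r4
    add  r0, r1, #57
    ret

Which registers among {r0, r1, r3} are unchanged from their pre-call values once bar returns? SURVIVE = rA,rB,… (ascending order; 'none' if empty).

prologue: push r1 -> mem[0x70]=0x74, sp=0x70
body[0] add  r1, r4, #16 -> r1=0x7d
body[1] sub  r3, r4, #25 -> r3=0x54
body[2] sub  r0, r1, r4 -> r0=0x10
body[3] add  r0, r1, #57 -> r0=0xb6
epilogue: pop r1=0x74, sp=0x71
r0: caller-saved, written=True
r1: callee-saved, written=True
r3: caller-saved, written=True

SURVIVE = r1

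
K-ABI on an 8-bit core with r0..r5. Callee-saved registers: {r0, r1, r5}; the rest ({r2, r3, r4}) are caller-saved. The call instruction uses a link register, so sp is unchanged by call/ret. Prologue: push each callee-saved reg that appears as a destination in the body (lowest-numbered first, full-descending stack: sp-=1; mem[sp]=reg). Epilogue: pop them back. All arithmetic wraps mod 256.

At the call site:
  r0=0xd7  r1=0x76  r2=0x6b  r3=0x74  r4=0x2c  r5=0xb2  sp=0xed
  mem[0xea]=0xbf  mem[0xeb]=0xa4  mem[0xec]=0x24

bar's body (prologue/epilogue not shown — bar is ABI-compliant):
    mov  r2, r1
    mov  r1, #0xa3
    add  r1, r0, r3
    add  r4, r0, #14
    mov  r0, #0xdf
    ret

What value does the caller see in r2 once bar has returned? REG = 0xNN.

prologue: push r0 -> mem[0xec]=0xd7, sp=0xec
prologue: push r1 -> mem[0xeb]=0x76, sp=0xeb
body[0] mov  r2, r1 -> r2=0x76
body[1] mov  r1, #0xa3 -> r1=0xa3
body[2] add  r1, r0, r3 -> r1=0x4b
body[3] add  r4, r0, #14 -> r4=0xe5
body[4] mov  r0, #0xdf -> r0=0xdf
epilogue: pop r1=0x76, sp=0xec
epilogue: pop r0=0xd7, sp=0xed
r2 is caller-saved -> body value

REG = 0x76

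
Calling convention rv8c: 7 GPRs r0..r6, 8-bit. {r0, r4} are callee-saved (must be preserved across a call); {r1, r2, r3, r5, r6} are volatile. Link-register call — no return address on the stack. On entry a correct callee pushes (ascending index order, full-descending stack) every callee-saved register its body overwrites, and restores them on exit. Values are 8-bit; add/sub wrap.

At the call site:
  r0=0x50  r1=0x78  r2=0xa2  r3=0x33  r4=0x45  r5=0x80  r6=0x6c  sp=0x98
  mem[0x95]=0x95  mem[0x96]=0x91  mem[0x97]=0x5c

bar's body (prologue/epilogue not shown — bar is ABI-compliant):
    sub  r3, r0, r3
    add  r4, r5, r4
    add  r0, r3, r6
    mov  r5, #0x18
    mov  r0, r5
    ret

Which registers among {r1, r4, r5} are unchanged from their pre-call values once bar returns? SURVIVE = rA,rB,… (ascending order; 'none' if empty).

SURVIVE = r1,r4

prologue: push r0 → mem[0x97]=0x50, sp=0x97
prologue: push r4 → mem[0x96]=0x45, sp=0x96
body[0] sub  r3, r0, r3 → r3=0x1d
body[1] add  r4, r5, r4 → r4=0xc5
body[2] add  r0, r3, r6 → r0=0x89
body[3] mov  r5, #0x18 → r5=0x18
body[4] mov  r0, r5 → r0=0x18
epilogue: pop r4=0x45, sp=0x97
epilogue: pop r0=0x50, sp=0x98
r1: caller-saved, written=False
r4: callee-saved, written=True
r5: caller-saved, written=True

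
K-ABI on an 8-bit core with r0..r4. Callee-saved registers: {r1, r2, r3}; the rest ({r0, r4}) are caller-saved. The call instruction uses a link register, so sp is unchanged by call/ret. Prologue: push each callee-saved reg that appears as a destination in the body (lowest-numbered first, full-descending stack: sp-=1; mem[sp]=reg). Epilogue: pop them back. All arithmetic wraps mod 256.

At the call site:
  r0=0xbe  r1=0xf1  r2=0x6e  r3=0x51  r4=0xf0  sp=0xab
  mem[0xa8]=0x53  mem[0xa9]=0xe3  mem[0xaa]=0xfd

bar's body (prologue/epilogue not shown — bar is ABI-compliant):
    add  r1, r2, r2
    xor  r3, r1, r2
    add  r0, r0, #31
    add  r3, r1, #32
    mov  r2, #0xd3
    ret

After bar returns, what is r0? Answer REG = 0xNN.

REG = 0xdd

prologue: push r1 → mem[0xaa]=0xf1, sp=0xaa
prologue: push r2 → mem[0xa9]=0x6e, sp=0xa9
prologue: push r3 → mem[0xa8]=0x51, sp=0xa8
body[0] add  r1, r2, r2 → r1=0xdc
body[1] xor  r3, r1, r2 → r3=0xb2
body[2] add  r0, r0, #31 → r0=0xdd
body[3] add  r3, r1, #32 → r3=0xfc
body[4] mov  r2, #0xd3 → r2=0xd3
epilogue: pop r3=0x51, sp=0xa9
epilogue: pop r2=0x6e, sp=0xaa
epilogue: pop r1=0xf1, sp=0xab
r0 is caller-saved → body value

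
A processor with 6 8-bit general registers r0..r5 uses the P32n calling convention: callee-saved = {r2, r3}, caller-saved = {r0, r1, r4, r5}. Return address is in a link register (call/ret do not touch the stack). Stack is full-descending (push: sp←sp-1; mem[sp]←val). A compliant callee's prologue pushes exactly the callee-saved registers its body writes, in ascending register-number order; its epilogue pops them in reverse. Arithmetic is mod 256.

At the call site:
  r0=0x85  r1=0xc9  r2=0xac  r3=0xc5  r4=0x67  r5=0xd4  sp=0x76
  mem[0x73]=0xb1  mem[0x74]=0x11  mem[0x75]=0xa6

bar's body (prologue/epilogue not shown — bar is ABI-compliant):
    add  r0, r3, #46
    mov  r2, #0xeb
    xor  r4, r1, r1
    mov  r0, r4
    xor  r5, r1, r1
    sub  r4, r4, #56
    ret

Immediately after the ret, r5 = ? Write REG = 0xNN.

prologue: push r2 → mem[0x75]=0xac, sp=0x75
body[0] add  r0, r3, #46 → r0=0xf3
body[1] mov  r2, #0xeb → r2=0xeb
body[2] xor  r4, r1, r1 → r4=0x00
body[3] mov  r0, r4 → r0=0x00
body[4] xor  r5, r1, r1 → r5=0x00
body[5] sub  r4, r4, #56 → r4=0xc8
epilogue: pop r2=0xac, sp=0x76
r5 is caller-saved → body value

REG = 0x00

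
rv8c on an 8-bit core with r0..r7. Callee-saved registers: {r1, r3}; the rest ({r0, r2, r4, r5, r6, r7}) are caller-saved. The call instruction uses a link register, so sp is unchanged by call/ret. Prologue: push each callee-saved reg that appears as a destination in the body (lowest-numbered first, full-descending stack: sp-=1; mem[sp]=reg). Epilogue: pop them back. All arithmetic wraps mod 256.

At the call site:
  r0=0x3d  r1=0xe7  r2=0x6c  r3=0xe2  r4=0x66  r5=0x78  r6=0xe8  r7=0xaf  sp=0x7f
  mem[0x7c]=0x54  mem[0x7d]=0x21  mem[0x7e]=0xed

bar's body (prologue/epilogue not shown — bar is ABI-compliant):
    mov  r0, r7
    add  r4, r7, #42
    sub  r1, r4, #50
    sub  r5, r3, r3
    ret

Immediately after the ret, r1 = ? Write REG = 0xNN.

prologue: push r1 → mem[0x7e]=0xe7, sp=0x7e
body[0] mov  r0, r7 → r0=0xaf
body[1] add  r4, r7, #42 → r4=0xd9
body[2] sub  r1, r4, #50 → r1=0xa7
body[3] sub  r5, r3, r3 → r5=0x00
epilogue: pop r1=0xe7, sp=0x7f
r1 is callee-saved → restored

REG = 0xe7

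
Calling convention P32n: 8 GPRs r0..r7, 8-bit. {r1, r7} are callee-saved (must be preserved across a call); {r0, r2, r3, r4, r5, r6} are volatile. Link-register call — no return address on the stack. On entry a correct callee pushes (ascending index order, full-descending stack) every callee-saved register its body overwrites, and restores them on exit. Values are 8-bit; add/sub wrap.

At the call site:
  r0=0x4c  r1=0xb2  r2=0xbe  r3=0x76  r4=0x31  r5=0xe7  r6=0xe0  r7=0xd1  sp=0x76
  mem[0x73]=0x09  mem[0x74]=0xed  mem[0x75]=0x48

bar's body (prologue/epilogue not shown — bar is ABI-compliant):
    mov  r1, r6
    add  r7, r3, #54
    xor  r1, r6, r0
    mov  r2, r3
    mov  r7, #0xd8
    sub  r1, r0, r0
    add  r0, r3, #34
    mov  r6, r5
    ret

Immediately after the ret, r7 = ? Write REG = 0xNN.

prologue: push r1 -> mem[0x75]=0xb2, sp=0x75
prologue: push r7 -> mem[0x74]=0xd1, sp=0x74
body[0] mov  r1, r6 -> r1=0xe0
body[1] add  r7, r3, #54 -> r7=0xac
body[2] xor  r1, r6, r0 -> r1=0xac
body[3] mov  r2, r3 -> r2=0x76
body[4] mov  r7, #0xd8 -> r7=0xd8
body[5] sub  r1, r0, r0 -> r1=0x00
body[6] add  r0, r3, #34 -> r0=0x98
body[7] mov  r6, r5 -> r6=0xe7
epilogue: pop r7=0xd1, sp=0x75
epilogue: pop r1=0xb2, sp=0x76
r7 is callee-saved -> restored

REG = 0xd1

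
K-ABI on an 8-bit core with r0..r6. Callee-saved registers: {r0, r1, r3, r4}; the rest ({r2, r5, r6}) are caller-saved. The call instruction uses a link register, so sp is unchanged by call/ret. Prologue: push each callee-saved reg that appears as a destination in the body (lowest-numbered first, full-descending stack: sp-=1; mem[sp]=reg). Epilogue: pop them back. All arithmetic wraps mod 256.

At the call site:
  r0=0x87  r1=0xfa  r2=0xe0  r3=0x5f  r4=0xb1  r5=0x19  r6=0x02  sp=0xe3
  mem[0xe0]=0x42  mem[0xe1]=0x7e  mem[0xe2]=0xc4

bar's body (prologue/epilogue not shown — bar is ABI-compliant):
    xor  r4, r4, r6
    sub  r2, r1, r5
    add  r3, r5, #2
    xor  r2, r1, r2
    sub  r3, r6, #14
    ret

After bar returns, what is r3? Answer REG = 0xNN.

REG = 0x5f

prologue: push r3 → mem[0xe2]=0x5f, sp=0xe2
prologue: push r4 → mem[0xe1]=0xb1, sp=0xe1
body[0] xor  r4, r4, r6 → r4=0xb3
body[1] sub  r2, r1, r5 → r2=0xe1
body[2] add  r3, r5, #2 → r3=0x1b
body[3] xor  r2, r1, r2 → r2=0x1b
body[4] sub  r3, r6, #14 → r3=0xf4
epilogue: pop r4=0xb1, sp=0xe2
epilogue: pop r3=0x5f, sp=0xe3
r3 is callee-saved → restored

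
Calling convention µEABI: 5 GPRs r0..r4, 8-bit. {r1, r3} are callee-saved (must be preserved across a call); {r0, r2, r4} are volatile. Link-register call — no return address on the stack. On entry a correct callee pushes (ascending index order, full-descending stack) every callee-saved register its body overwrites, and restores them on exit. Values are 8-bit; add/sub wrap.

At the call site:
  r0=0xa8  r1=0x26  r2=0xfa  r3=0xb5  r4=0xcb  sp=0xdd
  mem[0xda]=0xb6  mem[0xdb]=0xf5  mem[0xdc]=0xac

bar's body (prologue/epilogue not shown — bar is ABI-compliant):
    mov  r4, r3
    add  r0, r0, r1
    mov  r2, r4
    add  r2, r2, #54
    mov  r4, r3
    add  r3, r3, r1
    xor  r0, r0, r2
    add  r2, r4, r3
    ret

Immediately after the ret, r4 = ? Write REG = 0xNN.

prologue: push r3 -> mem[0xdc]=0xb5, sp=0xdc
body[0] mov  r4, r3 -> r4=0xb5
body[1] add  r0, r0, r1 -> r0=0xce
body[2] mov  r2, r4 -> r2=0xb5
body[3] add  r2, r2, #54 -> r2=0xeb
body[4] mov  r4, r3 -> r4=0xb5
body[5] add  r3, r3, r1 -> r3=0xdb
body[6] xor  r0, r0, r2 -> r0=0x25
body[7] add  r2, r4, r3 -> r2=0x90
epilogue: pop r3=0xb5, sp=0xdd
r4 is caller-saved -> body value

REG = 0xb5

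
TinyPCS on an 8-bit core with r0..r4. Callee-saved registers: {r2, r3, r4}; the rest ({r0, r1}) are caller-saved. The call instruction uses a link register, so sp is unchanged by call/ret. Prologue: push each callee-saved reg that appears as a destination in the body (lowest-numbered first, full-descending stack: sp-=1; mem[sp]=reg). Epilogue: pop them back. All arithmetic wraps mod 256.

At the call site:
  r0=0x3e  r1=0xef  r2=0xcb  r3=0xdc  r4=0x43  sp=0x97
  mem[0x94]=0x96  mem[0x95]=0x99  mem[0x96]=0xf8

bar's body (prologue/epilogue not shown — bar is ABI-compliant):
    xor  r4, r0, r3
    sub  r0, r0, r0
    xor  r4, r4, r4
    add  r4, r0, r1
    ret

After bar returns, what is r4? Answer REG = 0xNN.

REG = 0x43

prologue: push r4 -> mem[0x96]=0x43, sp=0x96
body[0] xor  r4, r0, r3 -> r4=0xe2
body[1] sub  r0, r0, r0 -> r0=0x00
body[2] xor  r4, r4, r4 -> r4=0x00
body[3] add  r4, r0, r1 -> r4=0xef
epilogue: pop r4=0x43, sp=0x97
r4 is callee-saved -> restored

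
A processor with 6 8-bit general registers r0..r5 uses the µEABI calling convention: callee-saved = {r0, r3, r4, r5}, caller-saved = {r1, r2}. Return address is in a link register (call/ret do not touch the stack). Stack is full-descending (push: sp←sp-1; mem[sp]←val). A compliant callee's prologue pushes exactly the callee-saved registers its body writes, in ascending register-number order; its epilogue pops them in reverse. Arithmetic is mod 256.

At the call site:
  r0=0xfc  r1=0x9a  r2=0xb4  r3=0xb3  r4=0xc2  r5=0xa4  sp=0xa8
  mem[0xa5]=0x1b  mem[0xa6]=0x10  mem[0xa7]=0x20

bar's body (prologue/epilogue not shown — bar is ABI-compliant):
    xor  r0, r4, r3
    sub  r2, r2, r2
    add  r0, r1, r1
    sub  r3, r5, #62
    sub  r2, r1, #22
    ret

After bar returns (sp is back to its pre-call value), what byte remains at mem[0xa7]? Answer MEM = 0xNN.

MEM = 0xfc

prologue: push r0 -> mem[0xa7]=0xfc, sp=0xa7
prologue: push r3 -> mem[0xa6]=0xb3, sp=0xa6
body[0] xor  r0, r4, r3 -> r0=0x71
body[1] sub  r2, r2, r2 -> r2=0x00
body[2] add  r0, r1, r1 -> r0=0x34
body[3] sub  r3, r5, #62 -> r3=0x66
body[4] sub  r2, r1, #22 -> r2=0x84
epilogue: pop r3=0xb3, sp=0xa7
epilogue: pop r0=0xfc, sp=0xa8
prologue pushed ['r0', 'r3'] at ['0xa7', '0xa6']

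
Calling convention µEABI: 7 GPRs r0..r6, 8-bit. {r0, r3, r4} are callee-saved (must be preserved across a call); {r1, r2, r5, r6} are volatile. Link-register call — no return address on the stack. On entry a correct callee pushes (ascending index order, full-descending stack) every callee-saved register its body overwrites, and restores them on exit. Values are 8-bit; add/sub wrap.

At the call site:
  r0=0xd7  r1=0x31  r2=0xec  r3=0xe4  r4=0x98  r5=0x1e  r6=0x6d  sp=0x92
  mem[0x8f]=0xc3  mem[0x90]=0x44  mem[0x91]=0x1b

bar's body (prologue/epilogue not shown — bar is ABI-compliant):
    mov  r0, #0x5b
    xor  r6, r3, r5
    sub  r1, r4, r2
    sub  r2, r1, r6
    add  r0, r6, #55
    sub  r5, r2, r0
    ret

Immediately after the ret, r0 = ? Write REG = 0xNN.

prologue: push r0 -> mem[0x91]=0xd7, sp=0x91
body[0] mov  r0, #0x5b -> r0=0x5b
body[1] xor  r6, r3, r5 -> r6=0xfa
body[2] sub  r1, r4, r2 -> r1=0xac
body[3] sub  r2, r1, r6 -> r2=0xb2
body[4] add  r0, r6, #55 -> r0=0x31
body[5] sub  r5, r2, r0 -> r5=0x81
epilogue: pop r0=0xd7, sp=0x92
r0 is callee-saved -> restored

REG = 0xd7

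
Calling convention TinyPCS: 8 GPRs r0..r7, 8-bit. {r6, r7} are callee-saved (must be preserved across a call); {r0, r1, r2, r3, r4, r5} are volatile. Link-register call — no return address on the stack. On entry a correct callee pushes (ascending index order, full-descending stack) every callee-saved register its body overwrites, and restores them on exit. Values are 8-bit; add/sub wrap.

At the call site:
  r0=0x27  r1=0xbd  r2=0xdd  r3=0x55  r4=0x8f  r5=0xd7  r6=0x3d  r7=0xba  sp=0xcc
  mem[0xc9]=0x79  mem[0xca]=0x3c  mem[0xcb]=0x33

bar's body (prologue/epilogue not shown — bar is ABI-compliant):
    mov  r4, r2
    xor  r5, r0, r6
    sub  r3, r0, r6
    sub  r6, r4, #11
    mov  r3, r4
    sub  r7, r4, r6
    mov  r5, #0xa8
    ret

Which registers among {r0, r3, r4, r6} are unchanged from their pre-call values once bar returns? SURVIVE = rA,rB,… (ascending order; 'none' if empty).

prologue: push r6 -> mem[0xcb]=0x3d, sp=0xcb
prologue: push r7 -> mem[0xca]=0xba, sp=0xca
body[0] mov  r4, r2 -> r4=0xdd
body[1] xor  r5, r0, r6 -> r5=0x1a
body[2] sub  r3, r0, r6 -> r3=0xea
body[3] sub  r6, r4, #11 -> r6=0xd2
body[4] mov  r3, r4 -> r3=0xdd
body[5] sub  r7, r4, r6 -> r7=0x0b
body[6] mov  r5, #0xa8 -> r5=0xa8
epilogue: pop r7=0xba, sp=0xcb
epilogue: pop r6=0x3d, sp=0xcc
r0: caller-saved, written=False
r3: caller-saved, written=True
r4: caller-saved, written=True
r6: callee-saved, written=True

SURVIVE = r0,r6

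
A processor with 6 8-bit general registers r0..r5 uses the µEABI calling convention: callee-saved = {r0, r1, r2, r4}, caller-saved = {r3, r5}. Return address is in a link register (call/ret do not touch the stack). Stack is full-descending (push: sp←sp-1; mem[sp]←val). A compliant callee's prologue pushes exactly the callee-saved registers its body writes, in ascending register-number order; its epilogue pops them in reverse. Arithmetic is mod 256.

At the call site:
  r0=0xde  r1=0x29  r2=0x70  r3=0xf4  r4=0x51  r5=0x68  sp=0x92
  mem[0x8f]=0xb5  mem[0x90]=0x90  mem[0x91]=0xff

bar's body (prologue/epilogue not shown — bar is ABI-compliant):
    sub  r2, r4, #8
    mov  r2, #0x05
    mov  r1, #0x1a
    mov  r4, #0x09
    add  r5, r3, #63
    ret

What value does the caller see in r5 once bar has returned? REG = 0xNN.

REG = 0x33

prologue: push r1 -> mem[0x91]=0x29, sp=0x91
prologue: push r2 -> mem[0x90]=0x70, sp=0x90
prologue: push r4 -> mem[0x8f]=0x51, sp=0x8f
body[0] sub  r2, r4, #8 -> r2=0x49
body[1] mov  r2, #0x05 -> r2=0x05
body[2] mov  r1, #0x1a -> r1=0x1a
body[3] mov  r4, #0x09 -> r4=0x09
body[4] add  r5, r3, #63 -> r5=0x33
epilogue: pop r4=0x51, sp=0x90
epilogue: pop r2=0x70, sp=0x91
epilogue: pop r1=0x29, sp=0x92
r5 is caller-saved -> body value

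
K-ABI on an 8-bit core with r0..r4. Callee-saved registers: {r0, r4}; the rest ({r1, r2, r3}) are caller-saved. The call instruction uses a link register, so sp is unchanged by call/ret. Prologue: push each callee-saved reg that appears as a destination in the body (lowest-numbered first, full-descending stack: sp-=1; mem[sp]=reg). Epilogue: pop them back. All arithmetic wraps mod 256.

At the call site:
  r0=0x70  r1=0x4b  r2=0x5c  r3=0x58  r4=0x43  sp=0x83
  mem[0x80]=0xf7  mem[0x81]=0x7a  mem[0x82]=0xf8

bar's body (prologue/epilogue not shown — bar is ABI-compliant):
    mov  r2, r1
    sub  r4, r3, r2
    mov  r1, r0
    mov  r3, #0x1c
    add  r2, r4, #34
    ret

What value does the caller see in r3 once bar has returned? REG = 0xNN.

prologue: push r4 -> mem[0x82]=0x43, sp=0x82
body[0] mov  r2, r1 -> r2=0x4b
body[1] sub  r4, r3, r2 -> r4=0x0d
body[2] mov  r1, r0 -> r1=0x70
body[3] mov  r3, #0x1c -> r3=0x1c
body[4] add  r2, r4, #34 -> r2=0x2f
epilogue: pop r4=0x43, sp=0x83
r3 is caller-saved -> body value

REG = 0x1c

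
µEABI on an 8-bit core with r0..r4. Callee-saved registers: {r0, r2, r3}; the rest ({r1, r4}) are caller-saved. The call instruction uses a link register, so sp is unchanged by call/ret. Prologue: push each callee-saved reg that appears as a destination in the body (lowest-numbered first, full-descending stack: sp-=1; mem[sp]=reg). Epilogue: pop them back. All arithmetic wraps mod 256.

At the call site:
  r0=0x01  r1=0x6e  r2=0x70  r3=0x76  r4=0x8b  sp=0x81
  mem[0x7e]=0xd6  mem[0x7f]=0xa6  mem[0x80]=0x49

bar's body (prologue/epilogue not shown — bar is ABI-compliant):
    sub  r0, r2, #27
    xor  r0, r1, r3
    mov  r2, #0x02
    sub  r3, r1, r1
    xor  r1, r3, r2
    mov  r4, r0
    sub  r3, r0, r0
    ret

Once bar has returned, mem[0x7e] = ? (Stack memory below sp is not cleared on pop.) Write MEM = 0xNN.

MEM = 0x76

prologue: push r0 → mem[0x80]=0x01, sp=0x80
prologue: push r2 → mem[0x7f]=0x70, sp=0x7f
prologue: push r3 → mem[0x7e]=0x76, sp=0x7e
body[0] sub  r0, r2, #27 → r0=0x55
body[1] xor  r0, r1, r3 → r0=0x18
body[2] mov  r2, #0x02 → r2=0x02
body[3] sub  r3, r1, r1 → r3=0x00
body[4] xor  r1, r3, r2 → r1=0x02
body[5] mov  r4, r0 → r4=0x18
body[6] sub  r3, r0, r0 → r3=0x00
epilogue: pop r3=0x76, sp=0x7f
epilogue: pop r2=0x70, sp=0x80
epilogue: pop r0=0x01, sp=0x81
prologue pushed ['r0', 'r2', 'r3'] at ['0x80', '0x7f', '0x7e']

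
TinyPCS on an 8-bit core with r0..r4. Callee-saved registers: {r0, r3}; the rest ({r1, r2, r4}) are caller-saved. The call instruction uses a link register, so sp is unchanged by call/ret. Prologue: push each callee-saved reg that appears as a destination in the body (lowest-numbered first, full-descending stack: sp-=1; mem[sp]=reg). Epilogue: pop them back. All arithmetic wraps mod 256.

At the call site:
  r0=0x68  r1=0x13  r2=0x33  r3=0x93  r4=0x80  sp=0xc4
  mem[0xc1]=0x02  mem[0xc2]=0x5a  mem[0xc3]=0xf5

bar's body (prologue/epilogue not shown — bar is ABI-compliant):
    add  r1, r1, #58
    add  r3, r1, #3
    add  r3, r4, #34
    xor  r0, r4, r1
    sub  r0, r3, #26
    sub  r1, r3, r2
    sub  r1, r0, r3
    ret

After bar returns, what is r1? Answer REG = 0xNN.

prologue: push r0 -> mem[0xc3]=0x68, sp=0xc3
prologue: push r3 -> mem[0xc2]=0x93, sp=0xc2
body[0] add  r1, r1, #58 -> r1=0x4d
body[1] add  r3, r1, #3 -> r3=0x50
body[2] add  r3, r4, #34 -> r3=0xa2
body[3] xor  r0, r4, r1 -> r0=0xcd
body[4] sub  r0, r3, #26 -> r0=0x88
body[5] sub  r1, r3, r2 -> r1=0x6f
body[6] sub  r1, r0, r3 -> r1=0xe6
epilogue: pop r3=0x93, sp=0xc3
epilogue: pop r0=0x68, sp=0xc4
r1 is caller-saved -> body value

REG = 0xe6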